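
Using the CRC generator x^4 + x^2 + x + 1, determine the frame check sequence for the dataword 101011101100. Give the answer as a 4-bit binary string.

Append 4 zeros: 1010111011000000. Divide by 10111 (XOR where the leading bit is 1):
  pos 0: 10101 XOR 10111 = 00010
  pos 3: 10110 XOR 10111 = 00001
  pos 7: 11100 XOR 10111 = 01011
  pos 8: 10110 XOR 10111 = 00001
Remainder (last 4 bits) = 1000. This is the CRC / FCS.

1000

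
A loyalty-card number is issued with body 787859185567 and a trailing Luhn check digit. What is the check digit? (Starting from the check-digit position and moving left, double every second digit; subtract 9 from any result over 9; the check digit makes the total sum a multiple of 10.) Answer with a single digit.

3

Partial digits right→left: 7 6 5 5 8 1 9 5 8 7 8 7
Double every second digit counting from the check-digit position (so the 1st, 3rd, 5th, ... of the partial from the right).
  doubled (with −9 where >9): 5 1 7 9 7 7 → sum 36
  kept as-is: 6 5 1 5 7 7 → sum 31
Total = 36 + 31 = 67.
Check digit = (10 − (67 mod 10)) mod 10 = 3.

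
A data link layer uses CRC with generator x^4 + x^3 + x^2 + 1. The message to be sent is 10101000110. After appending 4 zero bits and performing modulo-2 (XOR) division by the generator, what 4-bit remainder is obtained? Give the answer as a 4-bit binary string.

Append 4 zeros: 101010001100000. Divide by 11101 (XOR where the leading bit is 1):
  pos 0: 10101 XOR 11101 = 01000
  pos 1: 10000 XOR 11101 = 01101
  pos 2: 11010 XOR 11101 = 00111
  pos 4: 11101 XOR 11101 = 00000
  pos 9: 10000 XOR 11101 = 01101
  pos 10: 11010 XOR 11101 = 00111
Remainder (last 4 bits) = 0111. This is the CRC / FCS.

0111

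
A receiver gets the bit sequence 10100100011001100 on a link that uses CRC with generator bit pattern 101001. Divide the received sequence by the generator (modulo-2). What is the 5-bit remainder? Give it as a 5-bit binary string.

10011

Modulo-2 division of 10100100011001100 by 101001:
  pos 0: 101001 XOR 101001 = 000000
  pos 9: 110011 XOR 101001 = 011010
  pos 10: 110100 XOR 101001 = 011101
  pos 11: 111010 XOR 101001 = 010011
Remainder = 10011 (nonzero — an error is detected).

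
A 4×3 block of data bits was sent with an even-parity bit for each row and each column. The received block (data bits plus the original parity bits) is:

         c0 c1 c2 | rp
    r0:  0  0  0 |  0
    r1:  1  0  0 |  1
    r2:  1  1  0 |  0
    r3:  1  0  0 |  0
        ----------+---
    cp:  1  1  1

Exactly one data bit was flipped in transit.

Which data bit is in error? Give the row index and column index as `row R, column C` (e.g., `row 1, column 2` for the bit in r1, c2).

Recompute each row's even parity and compare to rp:
  r0: data parity 0, sent rp 0 → ok
  r1: data parity 1, sent rp 1 → ok
  r2: data parity 0, sent rp 0 → ok
  r3: data parity 1, sent rp 0 → mismatch
Recompute each column's even parity and compare to cp:
  c0: data parity 1, sent cp 1 → ok
  c1: data parity 1, sent cp 1 → ok
  c2: data parity 0, sent cp 1 → mismatch
Exactly one row (r3) and one column (c2) fail → the flipped bit is at their intersection.

row 3, column 2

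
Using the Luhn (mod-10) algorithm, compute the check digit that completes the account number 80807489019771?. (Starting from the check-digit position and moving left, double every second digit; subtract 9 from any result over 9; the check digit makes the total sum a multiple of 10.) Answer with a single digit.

Partial digits right→left: 1 7 7 9 1 0 9 8 4 7 0 8 0 8
Double every second digit counting from the check-digit position (so the 1st, 3rd, 5th, ... of the partial from the right).
  doubled (with −9 where >9): 2 5 2 9 8 0 0 → sum 26
  kept as-is: 7 9 0 8 7 8 8 → sum 47
Total = 26 + 47 = 73.
Check digit = (10 − (73 mod 10)) mod 10 = 7.

7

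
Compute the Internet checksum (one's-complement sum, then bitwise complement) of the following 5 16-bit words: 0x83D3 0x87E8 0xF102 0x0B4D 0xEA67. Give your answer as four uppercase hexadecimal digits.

One's-complement addition (fold any carry out of bit 15 back into bit 0):
  0x83D3 + 0x87E8 = 0x10BBB → wrap carry → 0x0BBC
  0x0BBC + 0xF102 = 0x0FCBE
  0xFCBE + 0x0B4D = 0x1080B → wrap carry → 0x080C
  0x080C + 0xEA67 = 0x0F273
One's-complement sum = 0xF273.
Checksum = ~0xF273 & 0xFFFF = 0x0D8C.

0D8C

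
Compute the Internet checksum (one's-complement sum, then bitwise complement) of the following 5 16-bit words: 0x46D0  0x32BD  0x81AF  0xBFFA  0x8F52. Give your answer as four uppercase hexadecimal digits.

One's-complement addition (fold any carry out of bit 15 back into bit 0):
  0x46D0 + 0x32BD = 0x0798D
  0x798D + 0x81AF = 0x0FB3C
  0xFB3C + 0xBFFA = 0x1BB36 → wrap carry → 0xBB37
  0xBB37 + 0x8F52 = 0x14A89 → wrap carry → 0x4A8A
One's-complement sum = 0x4A8A.
Checksum = ~0x4A8A & 0xFFFF = 0xB575.

B575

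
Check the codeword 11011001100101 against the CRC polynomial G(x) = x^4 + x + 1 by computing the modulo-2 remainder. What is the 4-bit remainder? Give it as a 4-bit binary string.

0000

Modulo-2 division of 11011001100101 by 10011:
  pos 0: 11011 XOR 10011 = 01000
  pos 1: 10000 XOR 10011 = 00011
  pos 4: 11011 XOR 10011 = 01000
  pos 5: 10000 XOR 10011 = 00011
  pos 8: 11010 XOR 10011 = 01001
  pos 9: 10011 XOR 10011 = 00000
Remainder = 0000 (zero — the frame passes the CRC check).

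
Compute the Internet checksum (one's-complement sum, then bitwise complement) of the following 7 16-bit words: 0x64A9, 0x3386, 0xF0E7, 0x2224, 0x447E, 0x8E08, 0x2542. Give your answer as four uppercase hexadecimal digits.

One's-complement addition (fold any carry out of bit 15 back into bit 0):
  0x64A9 + 0x3386 = 0x0982F
  0x982F + 0xF0E7 = 0x18916 → wrap carry → 0x8917
  0x8917 + 0x2224 = 0x0AB3B
  0xAB3B + 0x447E = 0x0EFB9
  0xEFB9 + 0x8E08 = 0x17DC1 → wrap carry → 0x7DC2
  0x7DC2 + 0x2542 = 0x0A304
One's-complement sum = 0xA304.
Checksum = ~0xA304 & 0xFFFF = 0x5CFB.

5CFB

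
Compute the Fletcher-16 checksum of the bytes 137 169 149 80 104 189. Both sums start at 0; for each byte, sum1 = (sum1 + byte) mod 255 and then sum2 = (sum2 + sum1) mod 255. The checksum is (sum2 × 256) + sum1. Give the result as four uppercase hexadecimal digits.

Running sums (mod 255):
  after byte 0 (137): sum1=137, sum2=137
  after byte 1 (169): sum1=51, sum2=188
  after byte 2 (149): sum1=200, sum2=133
  after byte 3 (80): sum1=25, sum2=158
  after byte 4 (104): sum1=129, sum2=32
  after byte 5 (189): sum1=63, sum2=95
Checksum = sum2·256 + sum1 = 95·256 + 63 = 24383 = 0x5F3F.

5F3F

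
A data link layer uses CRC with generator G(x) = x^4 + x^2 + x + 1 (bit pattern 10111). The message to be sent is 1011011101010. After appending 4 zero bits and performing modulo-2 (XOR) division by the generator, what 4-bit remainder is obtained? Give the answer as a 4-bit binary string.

Append 4 zeros: 10110111010100000. Divide by 10111 (XOR where the leading bit is 1):
  pos 0: 10110 XOR 10111 = 00001
  pos 4: 11110 XOR 10111 = 01001
  pos 5: 10011 XOR 10111 = 00100
  pos 7: 10001 XOR 10111 = 00110
  pos 9: 11000 XOR 10111 = 01111
  pos 10: 11110 XOR 10111 = 01001
  pos 11: 10010 XOR 10111 = 00101
Remainder (last 4 bits) = 1010. This is the CRC / FCS.

1010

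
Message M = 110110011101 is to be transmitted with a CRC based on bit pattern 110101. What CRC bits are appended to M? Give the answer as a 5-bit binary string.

Append 5 zeros: 11011001110100000. Divide by 110101 (XOR where the leading bit is 1):
  pos 0: 110110 XOR 110101 = 000011
  pos 4: 110111 XOR 110101 = 000010
  pos 8: 100100 XOR 110101 = 010001
  pos 9: 100010 XOR 110101 = 010111
  pos 10: 101110 XOR 110101 = 011011
  pos 11: 110110 XOR 110101 = 000011
Remainder (last 5 bits) = 00011. This is the CRC / FCS.

00011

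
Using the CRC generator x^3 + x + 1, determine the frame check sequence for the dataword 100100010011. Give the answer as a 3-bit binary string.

011

Append 3 zeros: 100100010011000. Divide by 1011 (XOR where the leading bit is 1):
  pos 0: 1001 XOR 1011 = 0010
  pos 2: 1000 XOR 1011 = 0011
  pos 4: 1101 XOR 1011 = 0110
  pos 5: 1100 XOR 1011 = 0111
  pos 6: 1110 XOR 1011 = 0101
  pos 7: 1011 XOR 1011 = 0000
  pos 11: 1000 XOR 1011 = 0011
Remainder (last 3 bits) = 011. This is the CRC / FCS.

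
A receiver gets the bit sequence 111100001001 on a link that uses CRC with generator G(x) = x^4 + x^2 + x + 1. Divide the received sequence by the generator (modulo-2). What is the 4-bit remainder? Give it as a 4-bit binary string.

Modulo-2 division of 111100001001 by 10111:
  pos 0: 11110 XOR 10111 = 01001
  pos 1: 10010 XOR 10111 = 00101
  pos 3: 10100 XOR 10111 = 00011
  pos 6: 11100 XOR 10111 = 01011
  pos 7: 10111 XOR 10111 = 00000
Remainder = 0000 (zero — the frame passes the CRC check).

0000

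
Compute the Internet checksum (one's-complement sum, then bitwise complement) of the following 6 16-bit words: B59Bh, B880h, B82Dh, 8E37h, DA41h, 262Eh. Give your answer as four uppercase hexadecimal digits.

4B0E

One's-complement addition (fold any carry out of bit 15 back into bit 0):
  0xB59B + 0xB880 = 0x16E1B → wrap carry → 0x6E1C
  0x6E1C + 0xB82D = 0x12649 → wrap carry → 0x264A
  0x264A + 0x8E37 = 0x0B481
  0xB481 + 0xDA41 = 0x18EC2 → wrap carry → 0x8EC3
  0x8EC3 + 0x262E = 0x0B4F1
One's-complement sum = 0xB4F1.
Checksum = ~0xB4F1 & 0xFFFF = 0x4B0E.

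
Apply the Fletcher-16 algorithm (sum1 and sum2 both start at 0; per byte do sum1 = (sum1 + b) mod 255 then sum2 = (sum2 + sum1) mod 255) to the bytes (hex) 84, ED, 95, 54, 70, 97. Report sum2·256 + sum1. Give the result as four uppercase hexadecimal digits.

8C64

Running sums (mod 255):
  after byte 0 (84): sum1=132, sum2=132
  after byte 1 (ED): sum1=114, sum2=246
  after byte 2 (95): sum1=8, sum2=254
  after byte 3 (54): sum1=92, sum2=91
  after byte 4 (70): sum1=204, sum2=40
  after byte 5 (97): sum1=100, sum2=140
Checksum = sum2·256 + sum1 = 140·256 + 100 = 35940 = 0x8C64.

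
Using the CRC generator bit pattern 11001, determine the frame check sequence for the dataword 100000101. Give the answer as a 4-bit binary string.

Append 4 zeros: 1000001010000. Divide by 11001 (XOR where the leading bit is 1):
  pos 0: 10000 XOR 11001 = 01001
  pos 1: 10010 XOR 11001 = 01011
  pos 2: 10111 XOR 11001 = 01110
  pos 3: 11100 XOR 11001 = 00101
  pos 5: 10110 XOR 11001 = 01111
  pos 6: 11110 XOR 11001 = 00111
  pos 8: 11100 XOR 11001 = 00101
Remainder (last 4 bits) = 0101. This is the CRC / FCS.

0101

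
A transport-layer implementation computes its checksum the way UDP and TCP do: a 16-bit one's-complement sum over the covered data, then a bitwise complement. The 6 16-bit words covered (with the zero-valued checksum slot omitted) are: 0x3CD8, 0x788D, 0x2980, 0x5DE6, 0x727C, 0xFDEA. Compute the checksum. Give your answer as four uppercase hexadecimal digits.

52CC

One's-complement addition (fold any carry out of bit 15 back into bit 0):
  0x3CD8 + 0x788D = 0x0B565
  0xB565 + 0x2980 = 0x0DEE5
  0xDEE5 + 0x5DE6 = 0x13CCB → wrap carry → 0x3CCC
  0x3CCC + 0x727C = 0x0AF48
  0xAF48 + 0xFDEA = 0x1AD32 → wrap carry → 0xAD33
One's-complement sum = 0xAD33.
Checksum = ~0xAD33 & 0xFFFF = 0x52CC.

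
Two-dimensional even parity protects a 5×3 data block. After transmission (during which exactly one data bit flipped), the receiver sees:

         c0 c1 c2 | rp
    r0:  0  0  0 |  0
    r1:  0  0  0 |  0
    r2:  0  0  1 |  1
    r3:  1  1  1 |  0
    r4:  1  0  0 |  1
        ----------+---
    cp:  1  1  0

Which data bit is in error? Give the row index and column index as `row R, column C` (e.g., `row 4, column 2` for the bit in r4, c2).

row 3, column 0

Recompute each row's even parity and compare to rp:
  r0: data parity 0, sent rp 0 → ok
  r1: data parity 0, sent rp 0 → ok
  r2: data parity 1, sent rp 1 → ok
  r3: data parity 1, sent rp 0 → mismatch
  r4: data parity 1, sent rp 1 → ok
Recompute each column's even parity and compare to cp:
  c0: data parity 0, sent cp 1 → mismatch
  c1: data parity 1, sent cp 1 → ok
  c2: data parity 0, sent cp 0 → ok
Exactly one row (r3) and one column (c0) fail → the flipped bit is at their intersection.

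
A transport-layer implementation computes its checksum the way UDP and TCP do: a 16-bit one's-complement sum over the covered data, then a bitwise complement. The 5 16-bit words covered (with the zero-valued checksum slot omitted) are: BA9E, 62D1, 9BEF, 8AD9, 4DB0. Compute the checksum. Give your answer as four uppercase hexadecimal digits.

One's-complement addition (fold any carry out of bit 15 back into bit 0):
  0xBA9E + 0x62D1 = 0x11D6F → wrap carry → 0x1D70
  0x1D70 + 0x9BEF = 0x0B95F
  0xB95F + 0x8AD9 = 0x14438 → wrap carry → 0x4439
  0x4439 + 0x4DB0 = 0x091E9
One's-complement sum = 0x91E9.
Checksum = ~0x91E9 & 0xFFFF = 0x6E16.

6E16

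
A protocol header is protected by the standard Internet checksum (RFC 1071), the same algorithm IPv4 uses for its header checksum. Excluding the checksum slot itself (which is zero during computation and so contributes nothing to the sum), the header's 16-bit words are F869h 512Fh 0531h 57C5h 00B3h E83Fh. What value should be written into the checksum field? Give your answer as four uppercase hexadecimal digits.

One's-complement addition (fold any carry out of bit 15 back into bit 0):
  0xF869 + 0x512F = 0x14998 → wrap carry → 0x4999
  0x4999 + 0x0531 = 0x04ECA
  0x4ECA + 0x57C5 = 0x0A68F
  0xA68F + 0x00B3 = 0x0A742
  0xA742 + 0xE83F = 0x18F81 → wrap carry → 0x8F82
One's-complement sum = 0x8F82.
Checksum = ~0x8F82 & 0xFFFF = 0x707D.

707D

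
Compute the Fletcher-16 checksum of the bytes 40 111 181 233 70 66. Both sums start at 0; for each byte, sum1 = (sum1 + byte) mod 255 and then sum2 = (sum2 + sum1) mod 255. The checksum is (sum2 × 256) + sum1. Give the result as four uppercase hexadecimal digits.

81BF

Running sums (mod 255):
  after byte 0 (40): sum1=40, sum2=40
  after byte 1 (111): sum1=151, sum2=191
  after byte 2 (181): sum1=77, sum2=13
  after byte 3 (233): sum1=55, sum2=68
  after byte 4 (70): sum1=125, sum2=193
  after byte 5 (66): sum1=191, sum2=129
Checksum = sum2·256 + sum1 = 129·256 + 191 = 33215 = 0x81BF.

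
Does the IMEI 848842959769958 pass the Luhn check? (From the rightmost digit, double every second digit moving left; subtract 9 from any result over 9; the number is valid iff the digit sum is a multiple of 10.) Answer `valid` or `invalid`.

invalid

From the right, keep odd positions and double even positions (subtract 9 from any doubled value over 9):
  doubled (positions 2,4,...): 1 9 5 1 4 7 8 → sum 35
  kept (positions 1,3,...): 8 9 6 9 9 4 8 8 → sum 61
Total = 96.
96 mod 10 = 6, so the number is invalid.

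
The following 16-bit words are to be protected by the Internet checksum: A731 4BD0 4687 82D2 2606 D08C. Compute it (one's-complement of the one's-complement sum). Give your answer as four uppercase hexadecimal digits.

4D11

One's-complement addition (fold any carry out of bit 15 back into bit 0):
  0xA731 + 0x4BD0 = 0x0F301
  0xF301 + 0x4687 = 0x13988 → wrap carry → 0x3989
  0x3989 + 0x82D2 = 0x0BC5B
  0xBC5B + 0x2606 = 0x0E261
  0xE261 + 0xD08C = 0x1B2ED → wrap carry → 0xB2EE
One's-complement sum = 0xB2EE.
Checksum = ~0xB2EE & 0xFFFF = 0x4D11.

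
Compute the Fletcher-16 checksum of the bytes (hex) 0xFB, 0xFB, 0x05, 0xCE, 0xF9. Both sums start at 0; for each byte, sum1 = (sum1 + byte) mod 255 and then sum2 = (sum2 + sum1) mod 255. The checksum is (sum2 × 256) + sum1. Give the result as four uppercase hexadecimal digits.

82C5

Running sums (mod 255):
  after byte 0 (0xFB): sum1=251, sum2=251
  after byte 1 (0xFB): sum1=247, sum2=243
  after byte 2 (0x05): sum1=252, sum2=240
  after byte 3 (0xCE): sum1=203, sum2=188
  after byte 4 (0xF9): sum1=197, sum2=130
Checksum = sum2·256 + sum1 = 130·256 + 197 = 33477 = 0x82C5.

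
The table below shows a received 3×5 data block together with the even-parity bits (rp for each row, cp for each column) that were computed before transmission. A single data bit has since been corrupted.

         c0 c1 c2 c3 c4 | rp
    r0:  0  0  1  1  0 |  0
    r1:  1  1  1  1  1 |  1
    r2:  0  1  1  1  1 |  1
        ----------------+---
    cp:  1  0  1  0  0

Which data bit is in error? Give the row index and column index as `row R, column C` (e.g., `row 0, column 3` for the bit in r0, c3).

row 2, column 3

Recompute each row's even parity and compare to rp:
  r0: data parity 0, sent rp 0 → ok
  r1: data parity 1, sent rp 1 → ok
  r2: data parity 0, sent rp 1 → mismatch
Recompute each column's even parity and compare to cp:
  c0: data parity 1, sent cp 1 → ok
  c1: data parity 0, sent cp 0 → ok
  c2: data parity 1, sent cp 1 → ok
  c3: data parity 1, sent cp 0 → mismatch
  c4: data parity 0, sent cp 0 → ok
Exactly one row (r2) and one column (c3) fail → the flipped bit is at their intersection.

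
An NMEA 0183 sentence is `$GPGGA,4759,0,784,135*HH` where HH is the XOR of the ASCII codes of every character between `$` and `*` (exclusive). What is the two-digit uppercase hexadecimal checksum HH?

65

XOR the ASCII codes of the payload characters:
  'G' = 0x47 → acc = 0x47
  'P' = 0x50 → acc = 0x17
  'G' = 0x47 → acc = 0x50
  'G' = 0x47 → acc = 0x17
  'A' = 0x41 → acc = 0x56
  ',' = 0x2C → acc = 0x7A
  '4' = 0x34 → acc = 0x4E
  '7' = 0x37 → acc = 0x79
  '5' = 0x35 → acc = 0x4C
  '9' = 0x39 → acc = 0x75
  ',' = 0x2C → acc = 0x59
  '0' = 0x30 → acc = 0x69
  ',' = 0x2C → acc = 0x45
  '7' = 0x37 → acc = 0x72
  '8' = 0x38 → acc = 0x4A
  '4' = 0x34 → acc = 0x7E
  ',' = 0x2C → acc = 0x52
  '1' = 0x31 → acc = 0x63
  '3' = 0x33 → acc = 0x50
  '5' = 0x35 → acc = 0x65
Checksum = 0x65.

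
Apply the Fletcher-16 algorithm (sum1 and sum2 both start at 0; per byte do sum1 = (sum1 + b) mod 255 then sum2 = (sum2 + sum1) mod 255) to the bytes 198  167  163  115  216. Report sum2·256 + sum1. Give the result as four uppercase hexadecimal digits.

Running sums (mod 255):
  after byte 0 (198): sum1=198, sum2=198
  after byte 1 (167): sum1=110, sum2=53
  after byte 2 (163): sum1=18, sum2=71
  after byte 3 (115): sum1=133, sum2=204
  after byte 4 (216): sum1=94, sum2=43
Checksum = sum2·256 + sum1 = 43·256 + 94 = 11102 = 0x2B5E.

2B5E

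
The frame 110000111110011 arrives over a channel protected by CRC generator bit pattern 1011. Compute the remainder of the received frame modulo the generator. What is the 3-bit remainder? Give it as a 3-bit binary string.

Modulo-2 division of 110000111110011 by 1011:
  pos 0: 1100 XOR 1011 = 0111
  pos 1: 1110 XOR 1011 = 0101
  pos 2: 1010 XOR 1011 = 0001
  pos 5: 1111 XOR 1011 = 0100
  pos 6: 1001 XOR 1011 = 0010
  pos 8: 1010 XOR 1011 = 0001
  pos 11: 1011 XOR 1011 = 0000
Remainder = 000 (zero — the frame passes the CRC check).

000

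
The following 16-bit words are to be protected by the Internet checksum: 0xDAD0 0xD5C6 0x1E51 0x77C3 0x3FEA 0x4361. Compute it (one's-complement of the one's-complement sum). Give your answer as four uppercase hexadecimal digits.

One's-complement addition (fold any carry out of bit 15 back into bit 0):
  0xDAD0 + 0xD5C6 = 0x1B096 → wrap carry → 0xB097
  0xB097 + 0x1E51 = 0x0CEE8
  0xCEE8 + 0x77C3 = 0x146AB → wrap carry → 0x46AC
  0x46AC + 0x3FEA = 0x08696
  0x8696 + 0x4361 = 0x0C9F7
One's-complement sum = 0xC9F7.
Checksum = ~0xC9F7 & 0xFFFF = 0x3608.

3608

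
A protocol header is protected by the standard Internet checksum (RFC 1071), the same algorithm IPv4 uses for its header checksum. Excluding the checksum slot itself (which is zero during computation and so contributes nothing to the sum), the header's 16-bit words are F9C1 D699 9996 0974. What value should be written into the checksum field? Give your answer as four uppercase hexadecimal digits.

One's-complement addition (fold any carry out of bit 15 back into bit 0):
  0xF9C1 + 0xD699 = 0x1D05A → wrap carry → 0xD05B
  0xD05B + 0x9996 = 0x169F1 → wrap carry → 0x69F2
  0x69F2 + 0x0974 = 0x07366
One's-complement sum = 0x7366.
Checksum = ~0x7366 & 0xFFFF = 0x8C99.

8C99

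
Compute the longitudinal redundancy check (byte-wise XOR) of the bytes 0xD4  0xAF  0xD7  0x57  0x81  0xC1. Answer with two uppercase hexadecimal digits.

BB

XOR the bytes together:
  start with 0xD4
  0xD4 ⊕ 0xAF = 0x7B
  0x7B ⊕ 0xD7 = 0xAC
  0xAC ⊕ 0x57 = 0xFB
  0xFB ⊕ 0x81 = 0x7A
  0x7A ⊕ 0xC1 = 0xBB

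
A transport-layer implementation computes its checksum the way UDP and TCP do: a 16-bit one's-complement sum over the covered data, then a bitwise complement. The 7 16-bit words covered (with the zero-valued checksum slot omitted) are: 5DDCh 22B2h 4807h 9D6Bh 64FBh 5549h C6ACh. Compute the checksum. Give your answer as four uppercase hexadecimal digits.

One's-complement addition (fold any carry out of bit 15 back into bit 0):
  0x5DDC + 0x22B2 = 0x0808E
  0x808E + 0x4807 = 0x0C895
  0xC895 + 0x9D6B = 0x16600 → wrap carry → 0x6601
  0x6601 + 0x64FB = 0x0CAFC
  0xCAFC + 0x5549 = 0x12045 → wrap carry → 0x2046
  0x2046 + 0xC6AC = 0x0E6F2
One's-complement sum = 0xE6F2.
Checksum = ~0xE6F2 & 0xFFFF = 0x190D.

190D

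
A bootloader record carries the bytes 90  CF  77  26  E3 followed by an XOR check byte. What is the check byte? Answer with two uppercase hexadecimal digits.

XOR the bytes together:
  start with 0x90
  0x90 ⊕ 0xCF = 0x5F
  0x5F ⊕ 0x77 = 0x28
  0x28 ⊕ 0x26 = 0x0E
  0x0E ⊕ 0xE3 = 0xED

ED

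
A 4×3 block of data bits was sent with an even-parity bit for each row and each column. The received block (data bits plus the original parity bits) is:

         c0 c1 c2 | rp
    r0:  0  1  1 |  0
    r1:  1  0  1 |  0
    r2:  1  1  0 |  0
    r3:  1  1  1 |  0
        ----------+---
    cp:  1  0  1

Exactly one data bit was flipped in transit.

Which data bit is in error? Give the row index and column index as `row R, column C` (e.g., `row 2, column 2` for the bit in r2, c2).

Recompute each row's even parity and compare to rp:
  r0: data parity 0, sent rp 0 → ok
  r1: data parity 0, sent rp 0 → ok
  r2: data parity 0, sent rp 0 → ok
  r3: data parity 1, sent rp 0 → mismatch
Recompute each column's even parity and compare to cp:
  c0: data parity 1, sent cp 1 → ok
  c1: data parity 1, sent cp 0 → mismatch
  c2: data parity 1, sent cp 1 → ok
Exactly one row (r3) and one column (c1) fail → the flipped bit is at their intersection.

row 3, column 1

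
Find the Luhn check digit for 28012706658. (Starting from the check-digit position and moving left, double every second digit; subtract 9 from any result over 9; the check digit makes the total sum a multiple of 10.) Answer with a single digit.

5

Partial digits right→left: 8 5 6 6 0 7 2 1 0 8 2
Double every second digit counting from the check-digit position (so the 1st, 3rd, 5th, ... of the partial from the right).
  doubled (with −9 where >9): 7 3 0 4 0 4 → sum 18
  kept as-is: 5 6 7 1 8 → sum 27
Total = 18 + 27 = 45.
Check digit = (10 − (45 mod 10)) mod 10 = 5.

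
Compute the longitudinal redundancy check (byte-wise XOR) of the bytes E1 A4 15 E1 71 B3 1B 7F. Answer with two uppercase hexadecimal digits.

17

XOR the bytes together:
  start with 0xE1
  0xE1 ⊕ 0xA4 = 0x45
  0x45 ⊕ 0x15 = 0x50
  0x50 ⊕ 0xE1 = 0xB1
  0xB1 ⊕ 0x71 = 0xC0
  0xC0 ⊕ 0xB3 = 0x73
  0x73 ⊕ 0x1B = 0x68
  0x68 ⊕ 0x7F = 0x17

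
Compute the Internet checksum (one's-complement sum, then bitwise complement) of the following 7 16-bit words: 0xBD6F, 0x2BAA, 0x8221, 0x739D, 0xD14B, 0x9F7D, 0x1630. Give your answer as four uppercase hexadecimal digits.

One's-complement addition (fold any carry out of bit 15 back into bit 0):
  0xBD6F + 0x2BAA = 0x0E919
  0xE919 + 0x8221 = 0x16B3A → wrap carry → 0x6B3B
  0x6B3B + 0x739D = 0x0DED8
  0xDED8 + 0xD14B = 0x1B023 → wrap carry → 0xB024
  0xB024 + 0x9F7D = 0x14FA1 → wrap carry → 0x4FA2
  0x4FA2 + 0x1630 = 0x065D2
One's-complement sum = 0x65D2.
Checksum = ~0x65D2 & 0xFFFF = 0x9A2D.

9A2D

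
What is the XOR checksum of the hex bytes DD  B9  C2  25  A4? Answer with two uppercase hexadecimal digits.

27

XOR the bytes together:
  start with 0xDD
  0xDD ⊕ 0xB9 = 0x64
  0x64 ⊕ 0xC2 = 0xA6
  0xA6 ⊕ 0x25 = 0x83
  0x83 ⊕ 0xA4 = 0x27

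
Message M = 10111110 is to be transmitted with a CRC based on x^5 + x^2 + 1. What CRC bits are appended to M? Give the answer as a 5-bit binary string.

10110

Append 5 zeros: 1011111000000. Divide by 100101 (XOR where the leading bit is 1):
  pos 0: 101111 XOR 100101 = 001010
  pos 2: 101010 XOR 100101 = 001111
  pos 4: 111100 XOR 100101 = 011001
  pos 5: 110010 XOR 100101 = 010111
  pos 6: 101110 XOR 100101 = 001011
Remainder (last 5 bits) = 10110. This is the CRC / FCS.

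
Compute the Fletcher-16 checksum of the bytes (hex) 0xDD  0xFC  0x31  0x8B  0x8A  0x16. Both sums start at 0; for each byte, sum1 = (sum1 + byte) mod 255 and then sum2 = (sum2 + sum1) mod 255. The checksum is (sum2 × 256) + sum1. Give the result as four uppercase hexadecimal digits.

B638

Running sums (mod 255):
  after byte 0 (0xDD): sum1=221, sum2=221
  after byte 1 (0xFC): sum1=218, sum2=184
  after byte 2 (0x31): sum1=12, sum2=196
  after byte 3 (0x8B): sum1=151, sum2=92
  after byte 4 (0x8A): sum1=34, sum2=126
  after byte 5 (0x16): sum1=56, sum2=182
Checksum = sum2·256 + sum1 = 182·256 + 56 = 46648 = 0xB638.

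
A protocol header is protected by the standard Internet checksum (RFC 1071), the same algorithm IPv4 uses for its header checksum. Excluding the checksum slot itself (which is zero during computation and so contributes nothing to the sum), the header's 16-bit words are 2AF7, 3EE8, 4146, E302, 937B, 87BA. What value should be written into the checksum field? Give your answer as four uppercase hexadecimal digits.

One's-complement addition (fold any carry out of bit 15 back into bit 0):
  0x2AF7 + 0x3EE8 = 0x069DF
  0x69DF + 0x4146 = 0x0AB25
  0xAB25 + 0xE302 = 0x18E27 → wrap carry → 0x8E28
  0x8E28 + 0x937B = 0x121A3 → wrap carry → 0x21A4
  0x21A4 + 0x87BA = 0x0A95E
One's-complement sum = 0xA95E.
Checksum = ~0xA95E & 0xFFFF = 0x56A1.

56A1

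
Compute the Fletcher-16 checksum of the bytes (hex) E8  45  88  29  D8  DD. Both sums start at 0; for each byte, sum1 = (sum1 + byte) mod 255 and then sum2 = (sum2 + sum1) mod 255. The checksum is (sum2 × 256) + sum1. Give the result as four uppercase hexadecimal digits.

FC96

Running sums (mod 255):
  after byte 0 (E8): sum1=232, sum2=232
  after byte 1 (45): sum1=46, sum2=23
  after byte 2 (88): sum1=182, sum2=205
  after byte 3 (29): sum1=223, sum2=173
  after byte 4 (D8): sum1=184, sum2=102
  after byte 5 (DD): sum1=150, sum2=252
Checksum = sum2·256 + sum1 = 252·256 + 150 = 64662 = 0xFC96.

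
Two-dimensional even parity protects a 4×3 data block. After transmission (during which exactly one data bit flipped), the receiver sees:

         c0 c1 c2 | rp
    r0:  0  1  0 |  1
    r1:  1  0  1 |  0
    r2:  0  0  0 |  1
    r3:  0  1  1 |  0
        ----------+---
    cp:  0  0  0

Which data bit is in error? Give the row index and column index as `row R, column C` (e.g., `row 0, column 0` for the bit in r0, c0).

row 2, column 0

Recompute each row's even parity and compare to rp:
  r0: data parity 1, sent rp 1 → ok
  r1: data parity 0, sent rp 0 → ok
  r2: data parity 0, sent rp 1 → mismatch
  r3: data parity 0, sent rp 0 → ok
Recompute each column's even parity and compare to cp:
  c0: data parity 1, sent cp 0 → mismatch
  c1: data parity 0, sent cp 0 → ok
  c2: data parity 0, sent cp 0 → ok
Exactly one row (r2) and one column (c0) fail → the flipped bit is at their intersection.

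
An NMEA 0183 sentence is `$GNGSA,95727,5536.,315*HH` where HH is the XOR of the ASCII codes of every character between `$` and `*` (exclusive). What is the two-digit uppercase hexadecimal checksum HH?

52

XOR the ASCII codes of the payload characters:
  'G' = 0x47 → acc = 0x47
  'N' = 0x4E → acc = 0x09
  'G' = 0x47 → acc = 0x4E
  'S' = 0x53 → acc = 0x1D
  'A' = 0x41 → acc = 0x5C
  ',' = 0x2C → acc = 0x70
  '9' = 0x39 → acc = 0x49
  '5' = 0x35 → acc = 0x7C
  '7' = 0x37 → acc = 0x4B
  '2' = 0x32 → acc = 0x79
  '7' = 0x37 → acc = 0x4E
  ',' = 0x2C → acc = 0x62
  '5' = 0x35 → acc = 0x57
  '5' = 0x35 → acc = 0x62
  '3' = 0x33 → acc = 0x51
  '6' = 0x36 → acc = 0x67
  '.' = 0x2E → acc = 0x49
  ',' = 0x2C → acc = 0x65
  '3' = 0x33 → acc = 0x56
  '1' = 0x31 → acc = 0x67
  '5' = 0x35 → acc = 0x52
Checksum = 0x52.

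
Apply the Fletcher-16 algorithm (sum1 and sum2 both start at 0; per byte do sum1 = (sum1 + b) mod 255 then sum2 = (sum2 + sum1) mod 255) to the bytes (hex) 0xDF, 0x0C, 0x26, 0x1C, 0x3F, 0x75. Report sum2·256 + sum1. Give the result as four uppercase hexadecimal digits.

5CE2

Running sums (mod 255):
  after byte 0 (0xDF): sum1=223, sum2=223
  after byte 1 (0x0C): sum1=235, sum2=203
  after byte 2 (0x26): sum1=18, sum2=221
  after byte 3 (0x1C): sum1=46, sum2=12
  after byte 4 (0x3F): sum1=109, sum2=121
  after byte 5 (0x75): sum1=226, sum2=92
Checksum = sum2·256 + sum1 = 92·256 + 226 = 23778 = 0x5CE2.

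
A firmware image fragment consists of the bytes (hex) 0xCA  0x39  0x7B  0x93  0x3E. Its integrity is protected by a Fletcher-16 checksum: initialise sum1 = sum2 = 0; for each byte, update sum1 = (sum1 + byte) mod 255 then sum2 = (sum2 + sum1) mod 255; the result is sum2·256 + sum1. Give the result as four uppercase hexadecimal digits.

B251

Running sums (mod 255):
  after byte 0 (0xCA): sum1=202, sum2=202
  after byte 1 (0x39): sum1=4, sum2=206
  after byte 2 (0x7B): sum1=127, sum2=78
  after byte 3 (0x93): sum1=19, sum2=97
  after byte 4 (0x3E): sum1=81, sum2=178
Checksum = sum2·256 + sum1 = 178·256 + 81 = 45649 = 0xB251.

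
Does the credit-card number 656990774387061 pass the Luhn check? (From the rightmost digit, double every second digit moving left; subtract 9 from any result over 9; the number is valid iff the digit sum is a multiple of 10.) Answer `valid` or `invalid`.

valid

From the right, keep odd positions and double even positions (subtract 9 from any doubled value over 9):
  doubled (positions 2,4,...): 3 5 6 5 0 9 1 → sum 29
  kept (positions 1,3,...): 1 0 8 4 7 9 6 6 → sum 41
Total = 70.
70 mod 10 = 0, so the number is valid.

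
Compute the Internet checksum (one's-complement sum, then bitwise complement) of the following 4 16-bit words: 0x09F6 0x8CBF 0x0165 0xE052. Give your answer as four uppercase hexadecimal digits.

8792

One's-complement addition (fold any carry out of bit 15 back into bit 0):
  0x09F6 + 0x8CBF = 0x096B5
  0x96B5 + 0x0165 = 0x0981A
  0x981A + 0xE052 = 0x1786C → wrap carry → 0x786D
One's-complement sum = 0x786D.
Checksum = ~0x786D & 0xFFFF = 0x8792.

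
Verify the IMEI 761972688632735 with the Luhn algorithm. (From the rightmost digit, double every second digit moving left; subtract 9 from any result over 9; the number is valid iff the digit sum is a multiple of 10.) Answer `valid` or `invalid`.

From the right, keep odd positions and double even positions (subtract 9 from any doubled value over 9):
  doubled (positions 2,4,...): 6 4 3 7 4 9 3 → sum 36
  kept (positions 1,3,...): 5 7 3 8 6 7 1 7 → sum 44
Total = 80.
80 mod 10 = 0, so the number is valid.

valid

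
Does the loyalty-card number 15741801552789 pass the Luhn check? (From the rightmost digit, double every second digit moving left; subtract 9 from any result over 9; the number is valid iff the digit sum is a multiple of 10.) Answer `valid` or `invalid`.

valid

From the right, keep odd positions and double even positions (subtract 9 from any doubled value over 9):
  doubled (positions 2,4,...): 7 4 1 0 2 5 2 → sum 21
  kept (positions 1,3,...): 9 7 5 1 8 4 5 → sum 39
Total = 60.
60 mod 10 = 0, so the number is valid.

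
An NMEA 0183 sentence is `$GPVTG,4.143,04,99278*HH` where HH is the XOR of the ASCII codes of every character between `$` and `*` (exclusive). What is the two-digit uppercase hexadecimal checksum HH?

6B

XOR the ASCII codes of the payload characters:
  'G' = 0x47 → acc = 0x47
  'P' = 0x50 → acc = 0x17
  'V' = 0x56 → acc = 0x41
  'T' = 0x54 → acc = 0x15
  'G' = 0x47 → acc = 0x52
  ',' = 0x2C → acc = 0x7E
  '4' = 0x34 → acc = 0x4A
  '.' = 0x2E → acc = 0x64
  '1' = 0x31 → acc = 0x55
  '4' = 0x34 → acc = 0x61
  '3' = 0x33 → acc = 0x52
  ',' = 0x2C → acc = 0x7E
  '0' = 0x30 → acc = 0x4E
  '4' = 0x34 → acc = 0x7A
  ',' = 0x2C → acc = 0x56
  '9' = 0x39 → acc = 0x6F
  '9' = 0x39 → acc = 0x56
  '2' = 0x32 → acc = 0x64
  '7' = 0x37 → acc = 0x53
  '8' = 0x38 → acc = 0x6B
Checksum = 0x6B.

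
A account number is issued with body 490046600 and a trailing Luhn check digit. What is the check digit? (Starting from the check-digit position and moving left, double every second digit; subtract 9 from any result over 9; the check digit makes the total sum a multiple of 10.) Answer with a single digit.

Partial digits right→left: 0 0 6 6 4 0 0 9 4
Double every second digit counting from the check-digit position (so the 1st, 3rd, 5th, ... of the partial from the right).
  doubled (with −9 where >9): 0 3 8 0 8 → sum 19
  kept as-is: 0 6 0 9 → sum 15
Total = 19 + 15 = 34.
Check digit = (10 − (34 mod 10)) mod 10 = 6.

6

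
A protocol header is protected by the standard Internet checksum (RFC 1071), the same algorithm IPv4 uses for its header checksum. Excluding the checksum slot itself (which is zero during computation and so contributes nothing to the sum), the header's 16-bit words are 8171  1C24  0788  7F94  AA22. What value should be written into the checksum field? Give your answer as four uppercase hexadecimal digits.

One's-complement addition (fold any carry out of bit 15 back into bit 0):
  0x8171 + 0x1C24 = 0x09D95
  0x9D95 + 0x0788 = 0x0A51D
  0xA51D + 0x7F94 = 0x124B1 → wrap carry → 0x24B2
  0x24B2 + 0xAA22 = 0x0CED4
One's-complement sum = 0xCED4.
Checksum = ~0xCED4 & 0xFFFF = 0x312B.

312B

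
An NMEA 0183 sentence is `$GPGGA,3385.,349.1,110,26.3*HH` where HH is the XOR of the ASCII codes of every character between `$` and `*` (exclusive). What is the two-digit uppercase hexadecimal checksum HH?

7D

XOR the ASCII codes of the payload characters:
  'G' = 0x47 → acc = 0x47
  'P' = 0x50 → acc = 0x17
  'G' = 0x47 → acc = 0x50
  'G' = 0x47 → acc = 0x17
  'A' = 0x41 → acc = 0x56
  ',' = 0x2C → acc = 0x7A
  '3' = 0x33 → acc = 0x49
  '3' = 0x33 → acc = 0x7A
  '8' = 0x38 → acc = 0x42
  '5' = 0x35 → acc = 0x77
  '.' = 0x2E → acc = 0x59
  ',' = 0x2C → acc = 0x75
  '3' = 0x33 → acc = 0x46
  '4' = 0x34 → acc = 0x72
  '9' = 0x39 → acc = 0x4B
  '.' = 0x2E → acc = 0x65
  '1' = 0x31 → acc = 0x54
  ',' = 0x2C → acc = 0x78
  '1' = 0x31 → acc = 0x49
  '1' = 0x31 → acc = 0x78
  '0' = 0x30 → acc = 0x48
  ',' = 0x2C → acc = 0x64
  '2' = 0x32 → acc = 0x56
  '6' = 0x36 → acc = 0x60
  '.' = 0x2E → acc = 0x4E
  '3' = 0x33 → acc = 0x7D
Checksum = 0x7D.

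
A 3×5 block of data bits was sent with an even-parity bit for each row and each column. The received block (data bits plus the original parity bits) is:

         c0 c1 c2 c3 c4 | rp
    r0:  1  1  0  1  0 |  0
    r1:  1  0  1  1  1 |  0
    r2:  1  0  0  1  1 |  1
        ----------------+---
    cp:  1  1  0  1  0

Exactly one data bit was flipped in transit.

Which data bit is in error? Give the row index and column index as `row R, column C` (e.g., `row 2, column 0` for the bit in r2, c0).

Recompute each row's even parity and compare to rp:
  r0: data parity 1, sent rp 0 → mismatch
  r1: data parity 0, sent rp 0 → ok
  r2: data parity 1, sent rp 1 → ok
Recompute each column's even parity and compare to cp:
  c0: data parity 1, sent cp 1 → ok
  c1: data parity 1, sent cp 1 → ok
  c2: data parity 1, sent cp 0 → mismatch
  c3: data parity 1, sent cp 1 → ok
  c4: data parity 0, sent cp 0 → ok
Exactly one row (r0) and one column (c2) fail → the flipped bit is at their intersection.

row 0, column 2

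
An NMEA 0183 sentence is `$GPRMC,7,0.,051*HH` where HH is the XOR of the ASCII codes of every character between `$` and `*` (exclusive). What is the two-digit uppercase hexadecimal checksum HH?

XOR the ASCII codes of the payload characters:
  'G' = 0x47 → acc = 0x47
  'P' = 0x50 → acc = 0x17
  'R' = 0x52 → acc = 0x45
  'M' = 0x4D → acc = 0x08
  'C' = 0x43 → acc = 0x4B
  ',' = 0x2C → acc = 0x67
  '7' = 0x37 → acc = 0x50
  ',' = 0x2C → acc = 0x7C
  '0' = 0x30 → acc = 0x4C
  '.' = 0x2E → acc = 0x62
  ',' = 0x2C → acc = 0x4E
  '0' = 0x30 → acc = 0x7E
  '5' = 0x35 → acc = 0x4B
  '1' = 0x31 → acc = 0x7A
Checksum = 0x7A.

7A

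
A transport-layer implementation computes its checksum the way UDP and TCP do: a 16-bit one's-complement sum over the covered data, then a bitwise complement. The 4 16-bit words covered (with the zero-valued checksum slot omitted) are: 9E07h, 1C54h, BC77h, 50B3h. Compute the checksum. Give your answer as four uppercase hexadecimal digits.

3879

One's-complement addition (fold any carry out of bit 15 back into bit 0):
  0x9E07 + 0x1C54 = 0x0BA5B
  0xBA5B + 0xBC77 = 0x176D2 → wrap carry → 0x76D3
  0x76D3 + 0x50B3 = 0x0C786
One's-complement sum = 0xC786.
Checksum = ~0xC786 & 0xFFFF = 0x3879.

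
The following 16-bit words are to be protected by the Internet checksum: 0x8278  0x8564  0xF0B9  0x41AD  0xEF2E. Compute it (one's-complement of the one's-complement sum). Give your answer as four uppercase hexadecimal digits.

One's-complement addition (fold any carry out of bit 15 back into bit 0):
  0x8278 + 0x8564 = 0x107DC → wrap carry → 0x07DD
  0x07DD + 0xF0B9 = 0x0F896
  0xF896 + 0x41AD = 0x13A43 → wrap carry → 0x3A44
  0x3A44 + 0xEF2E = 0x12972 → wrap carry → 0x2973
One's-complement sum = 0x2973.
Checksum = ~0x2973 & 0xFFFF = 0xD68C.

D68C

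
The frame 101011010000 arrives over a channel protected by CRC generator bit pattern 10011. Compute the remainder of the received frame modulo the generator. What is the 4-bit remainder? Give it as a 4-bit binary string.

Modulo-2 division of 101011010000 by 10011:
  pos 0: 10101 XOR 10011 = 00110
  pos 2: 11010 XOR 10011 = 01001
  pos 3: 10011 XOR 10011 = 00000
Remainder = 0000 (zero — the frame passes the CRC check).

0000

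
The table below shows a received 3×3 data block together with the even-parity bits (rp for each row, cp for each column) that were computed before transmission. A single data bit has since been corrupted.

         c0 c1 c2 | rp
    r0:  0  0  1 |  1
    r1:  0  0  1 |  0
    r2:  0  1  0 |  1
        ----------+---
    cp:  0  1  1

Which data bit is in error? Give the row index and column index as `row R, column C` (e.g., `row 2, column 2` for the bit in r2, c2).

row 1, column 2

Recompute each row's even parity and compare to rp:
  r0: data parity 1, sent rp 1 → ok
  r1: data parity 1, sent rp 0 → mismatch
  r2: data parity 1, sent rp 1 → ok
Recompute each column's even parity and compare to cp:
  c0: data parity 0, sent cp 0 → ok
  c1: data parity 1, sent cp 1 → ok
  c2: data parity 0, sent cp 1 → mismatch
Exactly one row (r1) and one column (c2) fail → the flipped bit is at their intersection.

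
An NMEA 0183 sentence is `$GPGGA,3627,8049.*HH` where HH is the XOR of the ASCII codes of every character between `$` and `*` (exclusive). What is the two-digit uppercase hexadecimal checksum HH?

XOR the ASCII codes of the payload characters:
  'G' = 0x47 → acc = 0x47
  'P' = 0x50 → acc = 0x17
  'G' = 0x47 → acc = 0x50
  'G' = 0x47 → acc = 0x17
  'A' = 0x41 → acc = 0x56
  ',' = 0x2C → acc = 0x7A
  '3' = 0x33 → acc = 0x49
  '6' = 0x36 → acc = 0x7F
  '2' = 0x32 → acc = 0x4D
  '7' = 0x37 → acc = 0x7A
  ',' = 0x2C → acc = 0x56
  '8' = 0x38 → acc = 0x6E
  '0' = 0x30 → acc = 0x5E
  '4' = 0x34 → acc = 0x6A
  '9' = 0x39 → acc = 0x53
  '.' = 0x2E → acc = 0x7D
Checksum = 0x7D.

7D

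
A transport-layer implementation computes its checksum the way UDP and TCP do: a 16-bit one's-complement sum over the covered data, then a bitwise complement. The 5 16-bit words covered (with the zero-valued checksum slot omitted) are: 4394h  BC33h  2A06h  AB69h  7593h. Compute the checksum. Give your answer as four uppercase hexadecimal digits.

One's-complement addition (fold any carry out of bit 15 back into bit 0):
  0x4394 + 0xBC33 = 0x0FFC7
  0xFFC7 + 0x2A06 = 0x129CD → wrap carry → 0x29CE
  0x29CE + 0xAB69 = 0x0D537
  0xD537 + 0x7593 = 0x14ACA → wrap carry → 0x4ACB
One's-complement sum = 0x4ACB.
Checksum = ~0x4ACB & 0xFFFF = 0xB534.

B534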